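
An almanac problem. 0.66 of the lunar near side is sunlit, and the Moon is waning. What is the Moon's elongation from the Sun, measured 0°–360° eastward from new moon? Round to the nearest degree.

251°

From f = (1 − cos θ)/2: cos θ = 1 − 2×0.66 = -0.320; arccos → 108.7°.
Waning ⇒ past full, so θ = 360° − 108.7° = 251.3°.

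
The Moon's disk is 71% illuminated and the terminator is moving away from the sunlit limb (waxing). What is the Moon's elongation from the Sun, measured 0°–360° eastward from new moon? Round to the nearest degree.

From f = (1 − cos θ)/2: cos θ = 1 − 2×0.71 = -0.420; arccos → 114.8°.
The Moon is waxing (0°–180°), so θ = 114.8° directly.

115°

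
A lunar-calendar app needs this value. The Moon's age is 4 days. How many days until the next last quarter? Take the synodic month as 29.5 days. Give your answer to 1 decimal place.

18.1 days

Last quarter is 0.75 of the way through the cycle: age 0.75 × 29.5 = 22.125 d.
So 18.125 days remain (22.125 − 4).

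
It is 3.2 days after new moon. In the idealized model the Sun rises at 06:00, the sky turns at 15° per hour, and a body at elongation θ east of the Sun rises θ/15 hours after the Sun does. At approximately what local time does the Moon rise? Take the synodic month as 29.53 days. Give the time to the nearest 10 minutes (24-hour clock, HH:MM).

08:40

The Moon has covered 3.2/29.53 of its cycle, so θ ≈ 360° × 3.2/29.53 = 39.0°.
The Moon trails the Sun by θ/15 = 39.0/15 ≈ 2.60 hours.
06:00 + 2.601 h ≈ 08:36 → 08:40 to the nearest ten minutes.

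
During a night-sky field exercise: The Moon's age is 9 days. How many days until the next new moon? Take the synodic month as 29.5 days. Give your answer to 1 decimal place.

One full lunation from the last new moon is 29.5 d; remaining = 29.5 − 9 = 20.500 d.

20.5 days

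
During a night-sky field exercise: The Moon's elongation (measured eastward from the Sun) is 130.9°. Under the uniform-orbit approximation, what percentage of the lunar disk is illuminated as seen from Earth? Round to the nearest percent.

cos 130.9° = (-0.655), so f = (1 − (-0.655))/2 = 0.827, i.e. 83%.

83%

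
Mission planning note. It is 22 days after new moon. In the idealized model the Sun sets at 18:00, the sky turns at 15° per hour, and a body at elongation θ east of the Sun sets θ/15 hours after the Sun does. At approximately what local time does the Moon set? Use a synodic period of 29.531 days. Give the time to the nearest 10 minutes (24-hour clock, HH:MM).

Phase angle: θ = 360°·(22 d)/(29.531 d) = 268.2°.
Delay after the Sun = 268.2° / (15°/h) ≈ 17.88 h.
18:00 + 17.880 h ≈ 11:53 → 11:50 to the nearest ten minutes.

11:50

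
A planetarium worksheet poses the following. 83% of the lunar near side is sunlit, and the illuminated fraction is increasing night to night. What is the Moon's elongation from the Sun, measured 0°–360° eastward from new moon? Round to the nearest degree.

131°

Invert f = (1 − cos θ)/2 to get cos θ = 1 − 2(0.83) = -0.660, hence θ₀ = arccos -0.660 = 131.3°.
Before full moon the principal value applies: θ = 131.3°.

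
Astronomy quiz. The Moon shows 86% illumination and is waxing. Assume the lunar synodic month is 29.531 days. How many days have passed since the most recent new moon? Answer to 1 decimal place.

11.2 days

From f = (1 − cos θ)/2: cos θ = 1 − 2×0.86 = -0.720; arccos → 136.1°.
Waxing ⇒ before full, so θ = 136.1°.
At 360°/29.531 d per day, 136.1° corresponds to 11.16 days.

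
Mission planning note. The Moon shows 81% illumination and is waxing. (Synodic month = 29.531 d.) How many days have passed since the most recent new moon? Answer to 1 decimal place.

10.5 days

Invert f = (1 − cos θ)/2 to get cos θ = 1 − 2(0.81) = -0.620, hence θ₀ = arccos -0.620 = 128.3°.
The Moon is waxing (0°–180°), so θ = 128.3° directly.
Age = 29.531 × 128.3°/360° ≈ 10.53 days.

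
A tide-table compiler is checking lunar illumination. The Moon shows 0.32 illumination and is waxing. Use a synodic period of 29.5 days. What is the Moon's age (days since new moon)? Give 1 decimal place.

cos θ = 1 − 2f = 0.360, giving a principal value of 68.9°.
Before full moon the principal value applies: θ = 68.9°.
Age = 29.5 × 68.9°/360° ≈ 5.65 days.

5.6 days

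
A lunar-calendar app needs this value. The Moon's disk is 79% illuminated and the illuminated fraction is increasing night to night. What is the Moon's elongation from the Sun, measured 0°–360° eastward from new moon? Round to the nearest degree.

Invert f = (1 − cos θ)/2 to get cos θ = 1 − 2(0.79) = -0.580, hence θ₀ = arccos -0.580 = 125.5°.
Waxing ⇒ before full, so θ = 125.5°.

125°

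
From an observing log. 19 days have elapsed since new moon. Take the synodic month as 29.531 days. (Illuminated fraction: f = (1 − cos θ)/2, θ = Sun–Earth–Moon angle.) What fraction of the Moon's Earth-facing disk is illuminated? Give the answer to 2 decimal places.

0.81

Phase angle: θ = 360°·(19 d)/(29.531 d) = 231.6°.
cos 231.6° = (-0.621), so f = (1 − (-0.621))/2 = 0.810.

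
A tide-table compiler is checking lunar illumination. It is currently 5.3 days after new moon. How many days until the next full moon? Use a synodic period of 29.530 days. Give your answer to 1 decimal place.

9.5 days

Full moon occurs at elongation 180°, i.e. at age 29.530 × 180/360 = 14.765 d.
So 9.465 days remain (14.765 − 5.3).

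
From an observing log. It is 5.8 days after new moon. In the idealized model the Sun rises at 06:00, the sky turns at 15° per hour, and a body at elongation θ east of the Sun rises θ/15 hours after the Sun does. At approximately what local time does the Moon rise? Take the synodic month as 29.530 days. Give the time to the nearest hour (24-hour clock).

11:00

The Moon has covered 5.8/29.530 of its cycle, so θ ≈ 360° × 5.8/29.530 = 70.7°.
Delay after the Sun = 70.7° / (15°/h) ≈ 4.71 h.
06:00 + 4.71 h ≈ 10:43 → 11:00 to the nearest hour.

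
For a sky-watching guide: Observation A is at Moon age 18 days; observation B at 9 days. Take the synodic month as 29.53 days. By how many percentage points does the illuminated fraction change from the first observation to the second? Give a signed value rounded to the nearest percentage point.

-22 pp

First observation: θ = 360°·18/29.53 = 219.4°, so f = 0.886.
Second observation: θ = 109.7°, f = 0.669.
Δf = 0.669 − 0.886 = -0.217, i.e. -22 pp.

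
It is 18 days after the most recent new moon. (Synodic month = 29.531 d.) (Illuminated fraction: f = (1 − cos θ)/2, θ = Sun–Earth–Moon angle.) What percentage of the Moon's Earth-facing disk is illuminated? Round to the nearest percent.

89%

The Moon has covered 18/29.531 of its cycle, so θ ≈ 360° × 18/29.531 = 219.4°.
With cos θ = (-0.772), the lit fraction is (1 − (-0.772))/2 ≈ 0.886, so 89%.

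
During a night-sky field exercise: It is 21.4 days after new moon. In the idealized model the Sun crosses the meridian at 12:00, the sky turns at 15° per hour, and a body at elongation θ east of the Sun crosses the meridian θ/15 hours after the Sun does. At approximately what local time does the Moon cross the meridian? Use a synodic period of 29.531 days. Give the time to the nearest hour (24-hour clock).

05:00

Elongation θ = 360° × 21.4/29.531 ≈ 260.9°.
Delay after the Sun = 260.9° / (15°/h) ≈ 17.39 h.
12:00 + 17.39 h ≈ 05:24 → 05:00 to the nearest hour.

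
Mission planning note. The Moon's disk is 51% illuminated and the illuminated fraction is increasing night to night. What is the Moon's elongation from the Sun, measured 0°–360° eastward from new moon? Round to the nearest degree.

From f = (1 − cos θ)/2: cos θ = 1 − 2×0.51 = -0.020; arccos → 91.1°.
The Moon is waxing (0°–180°), so θ = 91.1° directly.

91°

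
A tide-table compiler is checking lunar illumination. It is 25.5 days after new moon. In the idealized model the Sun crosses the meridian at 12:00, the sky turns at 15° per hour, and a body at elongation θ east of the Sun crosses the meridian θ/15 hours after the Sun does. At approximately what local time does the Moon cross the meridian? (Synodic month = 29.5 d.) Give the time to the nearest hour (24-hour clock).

The Moon has covered 25.5/29.5 of its cycle, so θ ≈ 360° × 25.5/29.5 = 311.2°.
The Moon trails the Sun by θ/15 = 311.2/15 ≈ 20.75 hours.
12:00 + 20.75 h ≈ 08:45 → 09:00 to the nearest hour.

09:00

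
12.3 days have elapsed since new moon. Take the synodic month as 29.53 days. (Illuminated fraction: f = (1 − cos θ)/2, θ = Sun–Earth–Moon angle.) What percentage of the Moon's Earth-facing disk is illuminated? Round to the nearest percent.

Phase angle: θ = 360°·(12.3 d)/(29.53 d) = 149.9°.
With cos θ = (-0.866), the lit fraction is (1 − (-0.866))/2 ≈ 0.933, so 93%.

93%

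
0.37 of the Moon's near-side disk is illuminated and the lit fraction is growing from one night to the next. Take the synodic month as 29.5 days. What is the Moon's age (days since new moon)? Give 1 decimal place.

From f = (1 − cos θ)/2: cos θ = 1 − 2×0.37 = 0.260; arccos → 74.9°.
Waxing ⇒ before full, so θ = 74.9°.
At 360°/29.5 d per day, 74.9° corresponds to 6.14 days.

6.1 days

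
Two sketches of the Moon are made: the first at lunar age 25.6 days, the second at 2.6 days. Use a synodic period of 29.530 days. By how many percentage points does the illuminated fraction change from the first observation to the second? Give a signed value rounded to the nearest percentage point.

First observation: θ = 360°·25.6/29.530 = 312.1°, so f = 0.165.
Second observation: θ = 31.7°, f = 0.075.
Δf = 0.075 − 0.165 = -0.090, i.e. -9 pp.

-9 pp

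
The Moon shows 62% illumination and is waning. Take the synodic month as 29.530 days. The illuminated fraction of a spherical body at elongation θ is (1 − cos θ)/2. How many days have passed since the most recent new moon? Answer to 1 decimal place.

21.0 days

Invert f = (1 − cos θ)/2 to get cos θ = 1 − 2(0.62) = -0.240, hence θ₀ = arccos -0.240 = 103.9°.
A waning Moon lies in 180°–360°, so θ = 360° − 103.9° = 256.1°.
At 360°/29.530 d per day, 256.1° corresponds to 21.01 days.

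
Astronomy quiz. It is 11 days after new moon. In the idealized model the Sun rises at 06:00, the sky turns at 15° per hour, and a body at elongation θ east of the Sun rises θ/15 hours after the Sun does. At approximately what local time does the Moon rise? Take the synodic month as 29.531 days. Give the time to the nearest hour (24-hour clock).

Elongation θ = 360° × 11/29.531 ≈ 134.1°.
Delay after the Sun = 134.1° / (15°/h) ≈ 8.94 h.
06:00 + 8.94 h ≈ 14:56 → 15:00 to the nearest hour.

15:00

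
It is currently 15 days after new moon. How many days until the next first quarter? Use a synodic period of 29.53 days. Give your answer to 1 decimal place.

First quarter occurs at elongation 90°, i.e. at age 29.53 × 90/360 = 7.383 d.
Already past this cycle's first quarter; the next is at 7.383 + 29.53 = 36.913 d, so 36.913 − 15 = 21.913 days.

21.9 days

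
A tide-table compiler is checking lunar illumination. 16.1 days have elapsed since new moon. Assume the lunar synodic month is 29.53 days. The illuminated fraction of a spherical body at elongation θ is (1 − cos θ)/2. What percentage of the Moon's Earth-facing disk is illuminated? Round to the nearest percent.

The Moon has covered 16.1/29.53 of its cycle, so θ ≈ 360° × 16.1/29.53 = 196.3°.
Illuminated fraction = (1 − cos 196.3°)/2 = (1 − (-0.960))/2 ≈ 0.980, so 98%.

98%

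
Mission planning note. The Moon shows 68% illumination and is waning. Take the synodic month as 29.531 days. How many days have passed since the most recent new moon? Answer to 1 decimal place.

20.4 days

cos θ = 1 − 2f = -0.360, giving a principal value of 111.1°.
Waning ⇒ past full, so θ = 360° − 111.1° = 248.9°.
At 360°/29.531 d per day, 248.9° corresponds to 20.42 days.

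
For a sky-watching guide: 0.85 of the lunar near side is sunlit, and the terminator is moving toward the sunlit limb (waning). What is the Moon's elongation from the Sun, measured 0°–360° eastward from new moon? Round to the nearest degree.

226°

cos θ = 1 − 2f = -0.700, giving a principal value of 134.4°.
Waning ⇒ past full, so θ = 360° − 134.4° = 225.6°.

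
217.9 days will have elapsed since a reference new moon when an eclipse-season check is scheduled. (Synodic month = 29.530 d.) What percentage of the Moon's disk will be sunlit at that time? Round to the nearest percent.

217.9/29.530 = 7.379 lunations, so 7 complete cycles and 11.19 d into the next.
Elongation θ = 360° × 11.19/29.530 ≈ 136.4°.
With cos θ = (-0.724), the lit fraction is (1 − (-0.724))/2 ≈ 0.862, so 86%.

86%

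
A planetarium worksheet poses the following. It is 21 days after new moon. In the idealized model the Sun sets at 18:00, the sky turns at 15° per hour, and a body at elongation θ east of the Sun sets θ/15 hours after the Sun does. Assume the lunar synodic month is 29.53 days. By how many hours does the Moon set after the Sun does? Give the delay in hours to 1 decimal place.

17.1 h

Elongation θ = 360° × 21/29.53 ≈ 256.0°.
The Moon trails the Sun by θ/15 = 256.0/15 ≈ 17.07 hours.
So the Moon sets 17.07 h after the Sun.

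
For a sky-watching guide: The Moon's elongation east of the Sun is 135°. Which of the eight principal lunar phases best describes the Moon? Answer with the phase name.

135° lies in the waxing gibbous sector of the 8-phase cycle.

waxing gibbous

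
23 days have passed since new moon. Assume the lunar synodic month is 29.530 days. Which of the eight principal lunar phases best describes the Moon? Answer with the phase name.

θ ≈ 360° × 23/29.530 = 280°, which falls in the last quarter sector.

last quarter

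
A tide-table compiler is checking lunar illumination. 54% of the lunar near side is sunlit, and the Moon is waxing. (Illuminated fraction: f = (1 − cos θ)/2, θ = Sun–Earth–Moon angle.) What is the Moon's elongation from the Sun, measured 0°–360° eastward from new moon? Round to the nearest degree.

Invert f = (1 − cos θ)/2 to get cos θ = 1 − 2(0.54) = -0.080, hence θ₀ = arccos -0.080 = 94.6°.
Before full moon the principal value applies: θ = 94.6°.

95°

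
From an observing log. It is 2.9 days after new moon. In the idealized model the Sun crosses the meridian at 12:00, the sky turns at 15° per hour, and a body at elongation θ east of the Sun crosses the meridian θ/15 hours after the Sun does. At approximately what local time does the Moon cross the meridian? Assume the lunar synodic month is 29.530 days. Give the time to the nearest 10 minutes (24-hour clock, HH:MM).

The Moon has covered 2.9/29.530 of its cycle, so θ ≈ 360° × 2.9/29.530 = 35.4°.
At 15° of sky rotation per hour, 35.4° corresponds to a 2.36 h lag.
12:00 + 2.357 h ≈ 14:21 → 14:20 to the nearest ten minutes.

14:20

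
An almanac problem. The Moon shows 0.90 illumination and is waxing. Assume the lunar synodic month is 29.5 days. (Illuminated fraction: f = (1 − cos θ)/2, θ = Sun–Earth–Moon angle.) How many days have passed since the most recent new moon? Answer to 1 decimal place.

11.7 days

Invert f = (1 − cos θ)/2 to get cos θ = 1 − 2(0.90) = -0.800, hence θ₀ = arccos -0.800 = 143.1°.
Before full moon the principal value applies: θ = 143.1°.
At 360°/29.5 d per day, 143.1° corresponds to 11.73 days.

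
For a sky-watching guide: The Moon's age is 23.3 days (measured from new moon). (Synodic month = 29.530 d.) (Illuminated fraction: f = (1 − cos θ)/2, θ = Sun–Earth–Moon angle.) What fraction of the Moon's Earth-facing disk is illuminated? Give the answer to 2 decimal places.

Phase angle: θ = 360°·(23.3 d)/(29.530 d) = 284.1°.
Illuminated fraction = (1 − cos 284.1°)/2 = (1 − 0.243)/2 ≈ 0.379.

0.38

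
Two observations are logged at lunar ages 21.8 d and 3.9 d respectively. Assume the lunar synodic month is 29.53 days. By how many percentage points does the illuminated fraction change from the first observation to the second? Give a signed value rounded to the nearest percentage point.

-37 percentage points

θ₁ = 360° × 21.8/29.53 = 265.8°, f₁ = (1 − cos θ₁)/2 = 0.537.
θ₂ = 360° × 3.9/29.53 = 47.5°, f₂ = (1 − cos θ₂)/2 = 0.162.
Change = f₂ − f₁ = -0.374 → -37 percentage points.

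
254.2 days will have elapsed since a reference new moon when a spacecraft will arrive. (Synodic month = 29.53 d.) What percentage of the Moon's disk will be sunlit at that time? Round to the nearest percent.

Reduce mod P: 254.2 − 8×29.53 = 17.96 d into the current lunation.
The Moon has covered 17.96/29.53 of its cycle, so θ ≈ 360° × 17.96/29.53 = 219.0°.
Illuminated fraction = (1 − cos 219.0°)/2 = (1 − (-0.778))/2 ≈ 0.889, so 89%.

89%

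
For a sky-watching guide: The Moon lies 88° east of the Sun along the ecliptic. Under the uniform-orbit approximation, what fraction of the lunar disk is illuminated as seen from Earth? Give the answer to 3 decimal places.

cos 88° = 0.035, so f = (1 − 0.035)/2 = 0.483.

0.483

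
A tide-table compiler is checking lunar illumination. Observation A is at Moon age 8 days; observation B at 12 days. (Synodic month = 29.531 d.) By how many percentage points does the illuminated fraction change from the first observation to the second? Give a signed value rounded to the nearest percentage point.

θ₁ = 360° × 8/29.531 = 97.5°, f₁ = (1 − cos θ₁)/2 = 0.565.
θ₂ = 360° × 12/29.531 = 146.3°, f₂ = (1 − cos θ₂)/2 = 0.916.
Change = f₂ − f₁ = +0.350 → +35 percentage points.

+35 percentage points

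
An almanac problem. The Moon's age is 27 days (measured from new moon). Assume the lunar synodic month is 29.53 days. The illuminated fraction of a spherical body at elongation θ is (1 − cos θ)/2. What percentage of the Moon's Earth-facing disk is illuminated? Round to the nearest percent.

Phase angle: θ = 360°·(27 d)/(29.53 d) = 329.2°.
With cos θ = 0.859, the lit fraction is (1 − 0.859)/2 ≈ 0.071, so 7%.

7%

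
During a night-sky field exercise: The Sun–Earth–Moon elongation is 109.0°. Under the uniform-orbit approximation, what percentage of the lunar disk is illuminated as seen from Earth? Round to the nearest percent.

66%

cos 109.0° = (-0.326), so f = (1 − (-0.326))/2 = 0.663, i.e. 66%.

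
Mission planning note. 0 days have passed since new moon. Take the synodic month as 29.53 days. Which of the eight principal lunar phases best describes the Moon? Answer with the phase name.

new moon

At 0/29.53 of the cycle, θ ≈ 0° — the new moon range.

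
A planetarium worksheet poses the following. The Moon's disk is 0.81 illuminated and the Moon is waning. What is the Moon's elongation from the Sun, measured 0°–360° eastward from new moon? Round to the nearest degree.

232°

Invert f = (1 − cos θ)/2 to get cos θ = 1 − 2(0.81) = -0.620, hence θ₀ = arccos -0.620 = 128.3°.
Since the Moon is past full (waning), take the reflex angle: θ = 360° − 128.3° = 231.7°.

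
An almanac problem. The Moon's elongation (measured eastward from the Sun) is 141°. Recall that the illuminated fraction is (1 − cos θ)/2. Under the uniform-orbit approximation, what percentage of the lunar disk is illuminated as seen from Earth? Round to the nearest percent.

Half-versine of 141°: (1 − (-0.777))/2 = 0.889, i.e. 89%.

89%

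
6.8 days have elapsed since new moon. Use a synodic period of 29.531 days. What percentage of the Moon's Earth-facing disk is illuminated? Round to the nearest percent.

44%

Phase angle: θ = 360°·(6.8 d)/(29.531 d) = 82.9°.
cos 82.9° = 0.124, so f = (1 − 0.124)/2 = 0.438, so 44%.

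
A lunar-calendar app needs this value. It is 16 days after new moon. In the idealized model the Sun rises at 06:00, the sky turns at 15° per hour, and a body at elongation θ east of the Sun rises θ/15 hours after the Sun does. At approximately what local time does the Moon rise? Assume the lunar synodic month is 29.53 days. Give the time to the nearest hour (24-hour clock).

Phase angle: θ = 360°·(16 d)/(29.53 d) = 195.1°.
The Moon trails the Sun by θ/15 = 195.1/15 ≈ 13.00 hours.
06:00 + 13.00 h ≈ 19:00 → 19:00 to the nearest hour.

19:00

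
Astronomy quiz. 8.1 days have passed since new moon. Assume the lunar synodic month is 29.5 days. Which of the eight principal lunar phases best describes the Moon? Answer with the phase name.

At 8.1/29.5 of the cycle, θ ≈ 99° — the first quarter range.

first quarter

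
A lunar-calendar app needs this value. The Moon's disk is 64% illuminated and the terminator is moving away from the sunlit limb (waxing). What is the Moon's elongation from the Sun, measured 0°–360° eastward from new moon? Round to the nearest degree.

Invert f = (1 − cos θ)/2 to get cos θ = 1 − 2(0.64) = -0.280, hence θ₀ = arccos -0.280 = 106.3°.
The Moon is waxing (0°–180°), so θ = 106.3° directly.

106°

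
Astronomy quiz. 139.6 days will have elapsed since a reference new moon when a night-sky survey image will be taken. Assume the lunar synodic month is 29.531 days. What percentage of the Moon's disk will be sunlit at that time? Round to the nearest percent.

57%

Reduce mod P: 139.6 − 4×29.531 = 21.48 d into the current lunation.
The Moon has covered 21.48/29.531 of its cycle, so θ ≈ 360° × 21.48/29.531 = 261.8°.
Illuminated fraction = (1 − cos 261.8°)/2 = (1 − (-0.143))/2 ≈ 0.571, so 57%.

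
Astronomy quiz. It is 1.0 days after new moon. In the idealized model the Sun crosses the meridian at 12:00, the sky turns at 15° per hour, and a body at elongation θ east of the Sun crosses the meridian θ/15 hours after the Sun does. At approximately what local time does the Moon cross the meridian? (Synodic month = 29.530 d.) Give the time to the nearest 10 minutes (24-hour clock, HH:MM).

12:50

Phase angle: θ = 360°·(1.0 d)/(29.530 d) = 12.2°.
The Moon trails the Sun by θ/15 = 12.2/15 ≈ 0.81 hours.
12:00 + 0.813 h ≈ 12:49 → 12:50 to the nearest ten minutes.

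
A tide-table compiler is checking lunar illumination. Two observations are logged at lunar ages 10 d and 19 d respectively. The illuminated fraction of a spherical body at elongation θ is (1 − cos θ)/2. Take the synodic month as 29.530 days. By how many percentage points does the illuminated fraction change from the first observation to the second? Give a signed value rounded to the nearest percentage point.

+5 pp

θ₁ = 360° × 10/29.530 = 121.9°, f₁ = (1 − cos θ₁)/2 = 0.764.
θ₂ = 360° × 19/29.530 = 231.6°, f₂ = (1 − cos θ₂)/2 = 0.810.
Change = f₂ − f₁ = +0.046 → +5 percentage points.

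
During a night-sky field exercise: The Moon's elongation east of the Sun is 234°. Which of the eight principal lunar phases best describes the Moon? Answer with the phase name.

waning gibbous

234° lies in the waning gibbous sector of the 8-phase cycle.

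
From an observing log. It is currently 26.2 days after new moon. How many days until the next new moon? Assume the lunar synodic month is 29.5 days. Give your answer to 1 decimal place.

3.3 days

The next new moon completes the synodic month: 29.5 − 26.2 = 3.300 days.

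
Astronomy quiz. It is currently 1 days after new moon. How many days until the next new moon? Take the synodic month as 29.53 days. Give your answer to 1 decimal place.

One full lunation from the last new moon is 29.53 d; remaining = 29.53 − 1 = 28.530 d.

28.5 days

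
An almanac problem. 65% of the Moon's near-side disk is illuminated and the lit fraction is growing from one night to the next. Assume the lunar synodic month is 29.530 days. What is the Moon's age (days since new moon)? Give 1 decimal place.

From f = (1 − cos θ)/2: cos θ = 1 − 2×0.65 = -0.300; arccos → 107.5°.
Waxing ⇒ before full, so θ = 107.5°.
That fraction of the synodic month is 107.5/360 × 29.530 d ≈ 8.81 d.

8.8 days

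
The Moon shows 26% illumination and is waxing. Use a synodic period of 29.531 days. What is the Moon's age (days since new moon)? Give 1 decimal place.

cos θ = 1 − 2f = 0.480, giving a principal value of 61.3°.
Before full moon the principal value applies: θ = 61.3°.
That fraction of the synodic month is 61.3/360 × 29.531 d ≈ 5.03 d.

5.0 days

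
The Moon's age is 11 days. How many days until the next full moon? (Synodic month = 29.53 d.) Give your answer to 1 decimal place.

3.8 days

Full moon is 0.5 of the way through the cycle: age 0.5 × 29.53 = 14.765 d.
That is 14.765 − 11 = 3.765 days ahead.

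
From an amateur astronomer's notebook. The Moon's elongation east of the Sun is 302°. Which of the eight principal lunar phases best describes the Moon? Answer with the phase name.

302° lies in the waning crescent sector of the 8-phase cycle.

waning crescent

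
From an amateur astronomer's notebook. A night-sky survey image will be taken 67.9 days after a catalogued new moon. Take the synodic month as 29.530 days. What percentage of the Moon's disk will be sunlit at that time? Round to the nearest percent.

Reduce mod P: 67.9 − 2×29.530 = 8.84 d into the current lunation.
The Moon has covered 8.84/29.530 of its cycle, so θ ≈ 360° × 8.84/29.530 = 107.8°.
With cos θ = (-0.305), the lit fraction is (1 − (-0.305))/2 ≈ 0.653, so 65%.

65%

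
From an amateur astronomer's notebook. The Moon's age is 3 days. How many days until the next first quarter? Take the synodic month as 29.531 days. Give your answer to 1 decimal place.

4.4 days

First quarter occurs at elongation 90°, i.e. at age 29.531 × 90/360 = 7.383 d.
So 4.383 days remain (7.383 − 3).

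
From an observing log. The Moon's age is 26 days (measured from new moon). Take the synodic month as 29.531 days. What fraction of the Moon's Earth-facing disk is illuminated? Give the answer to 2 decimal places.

0.13

Elongation θ = 360° × 26/29.531 ≈ 317.0°.
Illuminated fraction = (1 − cos 317.0°)/2 = (1 − 0.731)/2 ≈ 0.135.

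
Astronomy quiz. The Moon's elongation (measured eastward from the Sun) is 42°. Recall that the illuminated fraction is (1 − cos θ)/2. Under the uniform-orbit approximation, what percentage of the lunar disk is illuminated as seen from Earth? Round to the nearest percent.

cos 42° = 0.743, so f = (1 − 0.743)/2 = 0.128, i.e. 13%.

13%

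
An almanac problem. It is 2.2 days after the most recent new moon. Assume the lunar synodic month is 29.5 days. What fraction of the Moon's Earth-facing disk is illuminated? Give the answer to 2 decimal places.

0.05

Elongation θ = 360° × 2.2/29.5 ≈ 26.8°.
cos 26.8° = 0.892, so f = (1 − 0.892)/2 = 0.054.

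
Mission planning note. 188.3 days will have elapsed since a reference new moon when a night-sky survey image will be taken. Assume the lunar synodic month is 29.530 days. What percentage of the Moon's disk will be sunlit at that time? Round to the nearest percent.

86%

188.3 d spans 6 complete synodic months (6 × 29.530 = 177.18 d) plus 11.12 d.
Elongation θ = 360° × 11.12/29.530 ≈ 135.6°.
cos 135.6° = (-0.714), so f = (1 − (-0.714))/2 = 0.857, so 86%.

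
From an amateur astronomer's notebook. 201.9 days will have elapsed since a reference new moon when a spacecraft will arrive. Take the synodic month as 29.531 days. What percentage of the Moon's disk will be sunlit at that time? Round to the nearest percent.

24%

201.9 d spans 6 complete synodic months (6 × 29.531 = 177.19 d) plus 24.71 d.
The Moon has covered 24.71/29.531 of its cycle, so θ ≈ 360° × 24.71/29.531 = 301.3°.
cos 301.3° = 0.519, so f = (1 − 0.519)/2 = 0.240, so 24%.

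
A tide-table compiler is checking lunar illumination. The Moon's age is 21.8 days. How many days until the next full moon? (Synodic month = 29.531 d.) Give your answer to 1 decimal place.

Full moon occurs at elongation 180°, i.e. at age 29.531 × 180/360 = 14.765 d.
This lunation's full moon (14.765 d) has passed, so add one period: 44.296 − 21.8 = 22.496 days.

22.5 days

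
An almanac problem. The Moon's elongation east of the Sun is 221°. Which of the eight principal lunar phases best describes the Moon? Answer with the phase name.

waning gibbous

221° lies in the waning gibbous sector of the 8-phase cycle.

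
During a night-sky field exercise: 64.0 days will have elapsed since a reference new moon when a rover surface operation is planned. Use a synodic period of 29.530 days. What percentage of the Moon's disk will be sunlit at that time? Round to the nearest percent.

64.0/29.530 = 2.167 lunations, so 2 complete cycles and 4.94 d into the next.
Elongation θ = 360° × 4.94/29.530 ≈ 60.2°.
cos 60.2° = 0.497, so f = (1 − 0.497)/2 = 0.252, so 25%.

25%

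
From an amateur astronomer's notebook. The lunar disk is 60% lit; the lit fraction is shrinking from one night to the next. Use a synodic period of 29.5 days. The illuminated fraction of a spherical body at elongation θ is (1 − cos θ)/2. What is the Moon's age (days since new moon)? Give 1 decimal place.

21.2 days

cos θ = 1 − 2f = -0.200, giving a principal value of 101.5°.
Waning ⇒ past full, so θ = 360° − 101.5° = 258.5°.
That fraction of the synodic month is 258.5/360 × 29.5 d ≈ 21.18 d.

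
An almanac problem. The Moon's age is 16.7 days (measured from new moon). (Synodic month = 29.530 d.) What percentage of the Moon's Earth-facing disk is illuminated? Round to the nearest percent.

Elongation θ = 360° × 16.7/29.530 ≈ 203.6°.
With cos θ = (-0.916), the lit fraction is (1 − (-0.916))/2 ≈ 0.958, so 96%.

96%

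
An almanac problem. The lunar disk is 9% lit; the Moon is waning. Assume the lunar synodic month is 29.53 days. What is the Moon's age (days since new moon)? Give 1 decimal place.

26.7 days

From f = (1 − cos θ)/2: cos θ = 1 − 2×0.09 = 0.820; arccos → 34.9°.
A waning Moon lies in 180°–360°, so θ = 360° − 34.9° = 325.1°.
That fraction of the synodic month is 325.1/360 × 29.53 d ≈ 26.67 d.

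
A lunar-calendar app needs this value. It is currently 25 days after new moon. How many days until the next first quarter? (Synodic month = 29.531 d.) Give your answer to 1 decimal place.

11.9 days

First quarter occurs at elongation 90°, i.e. at age 29.531 × 90/360 = 7.383 d.
This lunation's first quarter (7.383 d) has passed, so add one period: 36.914 − 25 = 11.914 days.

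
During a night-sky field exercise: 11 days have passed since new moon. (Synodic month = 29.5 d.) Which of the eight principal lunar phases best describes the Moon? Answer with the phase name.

At 11/29.5 of the cycle, θ ≈ 134° — the waxing gibbous range.

waxing gibbous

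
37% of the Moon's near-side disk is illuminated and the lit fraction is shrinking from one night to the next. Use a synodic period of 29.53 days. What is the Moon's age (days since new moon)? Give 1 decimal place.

23.4 days

Invert f = (1 − cos θ)/2 to get cos θ = 1 − 2(0.37) = 0.260, hence θ₀ = arccos 0.260 = 74.9°.
Waning ⇒ past full, so θ = 360° − 74.9° = 285.1°.
At 360°/29.53 d per day, 285.1° corresponds to 23.38 days.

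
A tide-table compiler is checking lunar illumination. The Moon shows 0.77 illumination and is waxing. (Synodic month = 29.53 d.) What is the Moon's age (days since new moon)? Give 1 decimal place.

cos θ = 1 − 2f = -0.540, giving a principal value of 122.7°.
Waxing ⇒ before full, so θ = 122.7°.
At 360°/29.53 d per day, 122.7° corresponds to 10.06 days.

10.1 days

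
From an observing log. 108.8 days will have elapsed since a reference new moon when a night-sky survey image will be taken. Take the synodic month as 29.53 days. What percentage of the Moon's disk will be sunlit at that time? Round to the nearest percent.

Reduce mod P: 108.8 − 3×29.53 = 20.21 d into the current lunation.
Elongation θ = 360° × 20.21/29.53 ≈ 246.4°.
With cos θ = (-0.401), the lit fraction is (1 − (-0.401))/2 ≈ 0.700, so 70%.

70%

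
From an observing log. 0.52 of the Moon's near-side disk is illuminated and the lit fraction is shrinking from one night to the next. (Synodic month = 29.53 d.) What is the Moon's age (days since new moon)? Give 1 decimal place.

Invert f = (1 − cos θ)/2 to get cos θ = 1 − 2(0.52) = -0.040, hence θ₀ = arccos -0.040 = 92.3°.
A waning Moon lies in 180°–360°, so θ = 360° − 92.3° = 267.7°.
Age = 29.53 × 267.7°/360° ≈ 21.96 days.

22.0 days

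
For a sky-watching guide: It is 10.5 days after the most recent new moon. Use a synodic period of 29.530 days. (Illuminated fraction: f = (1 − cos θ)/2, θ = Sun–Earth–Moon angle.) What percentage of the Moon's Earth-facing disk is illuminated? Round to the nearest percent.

The Moon has covered 10.5/29.530 of its cycle, so θ ≈ 360° × 10.5/29.530 = 128.0°.
With cos θ = (-0.616), the lit fraction is (1 − (-0.616))/2 ≈ 0.808, so 81%.

81%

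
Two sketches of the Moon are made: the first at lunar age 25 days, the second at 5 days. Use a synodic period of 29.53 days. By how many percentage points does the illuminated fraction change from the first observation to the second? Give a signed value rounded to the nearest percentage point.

First observation: θ = 360°·25/29.53 = 304.8°, so f = 0.215.
Second observation: θ = 61.0°, f = 0.257.
Δf = 0.257 − 0.215 = +0.042, i.e. +4 pp.

+4 pp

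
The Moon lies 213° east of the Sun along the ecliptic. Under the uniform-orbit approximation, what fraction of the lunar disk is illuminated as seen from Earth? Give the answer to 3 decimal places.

f = (1 − cos 213°)/2 = (1 − (-0.839))/2 ≈ 0.919.

0.919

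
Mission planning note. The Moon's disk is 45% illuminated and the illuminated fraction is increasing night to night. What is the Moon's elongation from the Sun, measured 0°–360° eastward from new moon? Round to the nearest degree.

cos θ = 1 − 2f = 0.100, giving a principal value of 84.3°.
Before full moon the principal value applies: θ = 84.3°.

84°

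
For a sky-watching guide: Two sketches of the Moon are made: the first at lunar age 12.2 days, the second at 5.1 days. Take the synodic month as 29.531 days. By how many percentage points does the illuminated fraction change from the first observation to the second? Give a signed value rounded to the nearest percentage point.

-66 percentage points

θ₁ = 360° × 12.2/29.531 = 148.7°, f₁ = (1 − cos θ₁)/2 = 0.927.
θ₂ = 360° × 5.1/29.531 = 62.2°, f₂ = (1 − cos θ₂)/2 = 0.267.
Change = f₂ − f₁ = -0.661 → -66 percentage points.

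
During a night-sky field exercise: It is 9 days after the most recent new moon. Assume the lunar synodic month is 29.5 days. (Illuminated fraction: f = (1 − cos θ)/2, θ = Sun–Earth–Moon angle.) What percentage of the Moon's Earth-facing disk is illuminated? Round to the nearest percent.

Phase angle: θ = 360°·(9 d)/(29.5 d) = 109.8°.
With cos θ = (-0.339), the lit fraction is (1 − (-0.339))/2 ≈ 0.670, so 67%.

67%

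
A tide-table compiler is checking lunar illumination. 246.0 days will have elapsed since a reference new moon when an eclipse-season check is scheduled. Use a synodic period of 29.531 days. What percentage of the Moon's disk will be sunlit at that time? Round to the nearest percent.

246.0 d spans 8 complete synodic months (8 × 29.531 = 236.25 d) plus 9.75 d.
The Moon has covered 9.75/29.531 of its cycle, so θ ≈ 360° × 9.75/29.531 = 118.9°.
Illuminated fraction = (1 − cos 118.9°)/2 = (1 − (-0.483))/2 ≈ 0.742, so 74%.

74%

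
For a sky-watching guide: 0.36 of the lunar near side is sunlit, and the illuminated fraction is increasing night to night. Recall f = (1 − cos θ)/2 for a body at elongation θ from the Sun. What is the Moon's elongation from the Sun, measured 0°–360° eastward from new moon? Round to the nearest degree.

74°

Invert f = (1 − cos θ)/2 to get cos θ = 1 − 2(0.36) = 0.280, hence θ₀ = arccos 0.280 = 73.7°.
The Moon is waxing (0°–180°), so θ = 73.7° directly.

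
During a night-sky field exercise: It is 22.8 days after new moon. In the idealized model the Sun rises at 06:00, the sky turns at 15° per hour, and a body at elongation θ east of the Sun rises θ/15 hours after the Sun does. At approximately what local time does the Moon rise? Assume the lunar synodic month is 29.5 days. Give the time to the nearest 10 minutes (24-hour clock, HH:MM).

00:30

Phase angle: θ = 360°·(22.8 d)/(29.5 d) = 278.2°.
Delay after the Sun = 278.2° / (15°/h) ≈ 18.55 h.
06:00 + 18.549 h ≈ 00:33 → 00:30 to the nearest ten minutes.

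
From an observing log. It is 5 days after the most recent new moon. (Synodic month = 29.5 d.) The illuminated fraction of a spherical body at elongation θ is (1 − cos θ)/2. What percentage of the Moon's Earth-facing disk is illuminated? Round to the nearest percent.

Elongation θ = 360° × 5/29.5 ≈ 61.0°.
With cos θ = 0.485, the lit fraction is (1 − 0.485)/2 ≈ 0.258, so 26%.

26%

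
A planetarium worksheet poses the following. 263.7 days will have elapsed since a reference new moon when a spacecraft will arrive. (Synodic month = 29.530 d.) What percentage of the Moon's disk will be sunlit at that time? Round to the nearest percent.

263.7/29.530 = 8.930 lunations, so 8 complete cycles and 27.46 d into the next.
Elongation θ = 360° × 27.46/29.530 ≈ 334.8°.
With cos θ = 0.905, the lit fraction is (1 − 0.905)/2 ≈ 0.048, so 5%.

5%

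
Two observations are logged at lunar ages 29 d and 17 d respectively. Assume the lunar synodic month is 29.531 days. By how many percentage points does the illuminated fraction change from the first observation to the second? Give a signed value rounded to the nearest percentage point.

θ₁ = 360° × 29/29.531 = 353.5°, f₁ = (1 − cos θ₁)/2 = 0.003.
θ₂ = 360° × 17/29.531 = 207.2°, f₂ = (1 − cos θ₂)/2 = 0.945.
Change = f₂ − f₁ = +0.941 → +94 percentage points.

+94 pp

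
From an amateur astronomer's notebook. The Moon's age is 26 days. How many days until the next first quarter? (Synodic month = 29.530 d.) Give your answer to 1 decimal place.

10.9 days

First quarter occurs at elongation 90°, i.e. at age 29.530 × 90/360 = 7.383 d.
Already past this cycle's first quarter; the next is at 7.383 + 29.530 = 36.913 d, so 36.913 − 26 = 10.913 days.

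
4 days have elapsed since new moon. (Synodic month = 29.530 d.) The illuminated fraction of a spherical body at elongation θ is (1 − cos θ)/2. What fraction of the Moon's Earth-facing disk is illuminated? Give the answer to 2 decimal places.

0.17

The Moon has covered 4/29.530 of its cycle, so θ ≈ 360° × 4/29.530 = 48.8°.
Illuminated fraction = (1 − cos 48.8°)/2 = (1 − 0.659)/2 ≈ 0.170.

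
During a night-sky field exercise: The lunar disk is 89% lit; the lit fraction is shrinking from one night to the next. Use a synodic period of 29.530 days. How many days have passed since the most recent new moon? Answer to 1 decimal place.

From f = (1 − cos θ)/2: cos θ = 1 − 2×0.89 = -0.780; arccos → 141.3°.
Since the Moon is past full (waning), take the reflex angle: θ = 360° − 141.3° = 218.7°.
That fraction of the synodic month is 218.7/360 × 29.530 d ≈ 17.94 d.

17.9 days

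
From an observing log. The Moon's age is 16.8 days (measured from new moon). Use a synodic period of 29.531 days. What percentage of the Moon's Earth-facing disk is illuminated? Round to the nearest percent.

95%

Elongation θ = 360° × 16.8/29.531 ≈ 204.8°.
Illuminated fraction = (1 − cos 204.8°)/2 = (1 − (-0.908))/2 ≈ 0.954, so 95%.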